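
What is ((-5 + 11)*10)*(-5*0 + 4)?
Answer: 240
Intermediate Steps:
((-5 + 11)*10)*(-5*0 + 4) = (6*10)*(0 + 4) = 60*4 = 240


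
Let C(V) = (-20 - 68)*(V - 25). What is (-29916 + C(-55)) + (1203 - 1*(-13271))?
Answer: -8402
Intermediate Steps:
C(V) = 2200 - 88*V (C(V) = -88*(-25 + V) = 2200 - 88*V)
(-29916 + C(-55)) + (1203 - 1*(-13271)) = (-29916 + (2200 - 88*(-55))) + (1203 - 1*(-13271)) = (-29916 + (2200 + 4840)) + (1203 + 13271) = (-29916 + 7040) + 14474 = -22876 + 14474 = -8402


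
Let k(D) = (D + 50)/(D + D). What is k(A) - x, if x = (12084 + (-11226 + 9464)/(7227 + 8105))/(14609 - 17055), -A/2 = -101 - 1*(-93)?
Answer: 525236299/75004144 ≈ 7.0028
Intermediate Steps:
A = 16 (A = -2*(-101 - 1*(-93)) = -2*(-101 + 93) = -2*(-8) = 16)
k(D) = (50 + D)/(2*D) (k(D) = (50 + D)/((2*D)) = (50 + D)*(1/(2*D)) = (50 + D)/(2*D))
x = -92635063/18751036 (x = (12084 - 1762/15332)/(-2446) = (12084 - 1762*1/15332)*(-1/2446) = (12084 - 881/7666)*(-1/2446) = (92635063/7666)*(-1/2446) = -92635063/18751036 ≈ -4.9403)
k(A) - x = (1/2)*(50 + 16)/16 - 1*(-92635063/18751036) = (1/2)*(1/16)*66 + 92635063/18751036 = 33/16 + 92635063/18751036 = 525236299/75004144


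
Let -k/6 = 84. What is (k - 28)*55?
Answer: -29260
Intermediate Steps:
k = -504 (k = -6*84 = -504)
(k - 28)*55 = (-504 - 28)*55 = -532*55 = -29260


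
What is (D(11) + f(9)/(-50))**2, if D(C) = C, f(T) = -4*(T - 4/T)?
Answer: 6911641/50625 ≈ 136.53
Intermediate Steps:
f(T) = -4*T + 16/T
(D(11) + f(9)/(-50))**2 = (11 + (-4*9 + 16/9)/(-50))**2 = (11 + (-36 + 16*(1/9))*(-1/50))**2 = (11 + (-36 + 16/9)*(-1/50))**2 = (11 - 308/9*(-1/50))**2 = (11 + 154/225)**2 = (2629/225)**2 = 6911641/50625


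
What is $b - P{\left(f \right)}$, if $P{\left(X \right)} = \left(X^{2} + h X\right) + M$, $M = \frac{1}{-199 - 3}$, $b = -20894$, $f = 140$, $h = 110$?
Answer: $- \frac{11290587}{202} \approx -55894.0$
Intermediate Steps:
$M = - \frac{1}{202}$ ($M = \frac{1}{-202} = - \frac{1}{202} \approx -0.0049505$)
$P{\left(X \right)} = - \frac{1}{202} + X^{2} + 110 X$ ($P{\left(X \right)} = \left(X^{2} + 110 X\right) - \frac{1}{202} = - \frac{1}{202} + X^{2} + 110 X$)
$b - P{\left(f \right)} = -20894 - \left(- \frac{1}{202} + 140^{2} + 110 \cdot 140\right) = -20894 - \left(- \frac{1}{202} + 19600 + 15400\right) = -20894 - \frac{7069999}{202} = - \frac{11290587}{202}$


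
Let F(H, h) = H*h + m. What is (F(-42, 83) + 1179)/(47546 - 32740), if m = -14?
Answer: -211/1346 ≈ -0.15676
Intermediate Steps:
F(H, h) = -14 + H*h (F(H, h) = H*h - 14 = -14 + H*h)
(F(-42, 83) + 1179)/(47546 - 32740) = ((-14 - 42*83) + 1179)/(47546 - 32740) = ((-14 - 3486) + 1179)/14806 = (-3500 + 1179)*(1/14806) = -2321*1/14806 = -211/1346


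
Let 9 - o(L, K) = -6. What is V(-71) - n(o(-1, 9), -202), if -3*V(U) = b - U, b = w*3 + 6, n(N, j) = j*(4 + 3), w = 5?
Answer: 4150/3 ≈ 1383.3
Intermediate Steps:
o(L, K) = 15 (o(L, K) = 9 - 1*(-6) = 9 + 6 = 15)
n(N, j) = 7*j (n(N, j) = j*7 = 7*j)
b = 21 (b = 5*3 + 6 = 15 + 6 = 21)
V(U) = -7 + U/3 (V(U) = -(21 - U)/3 = -7 + U/3)
V(-71) - n(o(-1, 9), -202) = (-7 + (⅓)*(-71)) - 7*(-202) = (-7 - 71/3) - 1*(-1414) = -92/3 + 1414 = 4150/3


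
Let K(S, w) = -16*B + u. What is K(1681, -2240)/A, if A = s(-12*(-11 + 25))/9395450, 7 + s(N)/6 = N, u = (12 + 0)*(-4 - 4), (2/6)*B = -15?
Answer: -39085072/7 ≈ -5.5836e+6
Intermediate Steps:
B = -45 (B = 3*(-15) = -45)
u = -96 (u = 12*(-8) = -96)
s(N) = -42 + 6*N
A = -21/187909 (A = (-42 + 6*(-12*(-11 + 25)))/9395450 = (-42 + 6*(-12*14))*(1/9395450) = (-42 + 6*(-168))*(1/9395450) = (-42 - 1008)*(1/9395450) = -1050*1/9395450 = -21/187909 ≈ -0.00011176)
K(S, w) = 624 (K(S, w) = -16*(-45) - 96 = 720 - 96 = 624)
K(1681, -2240)/A = 624/(-21/187909) = 624*(-187909/21) = -39085072/7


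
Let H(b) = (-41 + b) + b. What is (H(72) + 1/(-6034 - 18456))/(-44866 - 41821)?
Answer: -2522469/2122964630 ≈ -0.0011882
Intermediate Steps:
H(b) = -41 + 2*b
(H(72) + 1/(-6034 - 18456))/(-44866 - 41821) = ((-41 + 2*72) + 1/(-6034 - 18456))/(-44866 - 41821) = ((-41 + 144) + 1/(-24490))/(-86687) = (103 - 1/24490)*(-1/86687) = (2522469/24490)*(-1/86687) = -2522469/2122964630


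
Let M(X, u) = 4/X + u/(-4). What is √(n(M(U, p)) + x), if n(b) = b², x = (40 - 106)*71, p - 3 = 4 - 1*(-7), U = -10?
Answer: I*√467079/10 ≈ 68.343*I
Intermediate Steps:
p = 14 (p = 3 + (4 - 1*(-7)) = 3 + (4 + 7) = 3 + 11 = 14)
M(X, u) = 4/X - u/4 (M(X, u) = 4/X + u*(-¼) = 4/X - u/4)
x = -4686 (x = -66*71 = -4686)
√(n(M(U, p)) + x) = √((4/(-10) - ¼*14)² - 4686) = √((4*(-⅒) - 7/2)² - 4686) = √((-⅖ - 7/2)² - 4686) = √((-39/10)² - 4686) = √(1521/100 - 4686) = √(-467079/100) = I*√467079/10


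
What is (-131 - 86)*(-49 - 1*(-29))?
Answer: 4340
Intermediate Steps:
(-131 - 86)*(-49 - 1*(-29)) = -217*(-49 + 29) = -217*(-20) = 4340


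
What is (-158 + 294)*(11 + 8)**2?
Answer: 49096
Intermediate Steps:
(-158 + 294)*(11 + 8)**2 = 136*19**2 = 136*361 = 49096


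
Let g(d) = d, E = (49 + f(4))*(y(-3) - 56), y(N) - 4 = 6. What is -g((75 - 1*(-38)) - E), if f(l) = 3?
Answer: -2505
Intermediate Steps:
y(N) = 10 (y(N) = 4 + 6 = 10)
E = -2392 (E = (49 + 3)*(10 - 56) = 52*(-46) = -2392)
-g((75 - 1*(-38)) - E) = -((75 - 1*(-38)) - 1*(-2392)) = -((75 + 38) + 2392) = -(113 + 2392) = -1*2505 = -2505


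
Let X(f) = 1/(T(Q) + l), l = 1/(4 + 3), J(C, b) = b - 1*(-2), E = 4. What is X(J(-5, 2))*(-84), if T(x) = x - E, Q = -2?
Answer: 588/41 ≈ 14.341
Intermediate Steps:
J(C, b) = 2 + b (J(C, b) = b + 2 = 2 + b)
l = ⅐ (l = 1/7 = ⅐ ≈ 0.14286)
T(x) = -4 + x (T(x) = x - 1*4 = x - 4 = -4 + x)
X(f) = -7/41 (X(f) = 1/((-4 - 2) + ⅐) = 1/(-6 + ⅐) = 1/(-41/7) = -7/41)
X(J(-5, 2))*(-84) = -7/41*(-84) = 588/41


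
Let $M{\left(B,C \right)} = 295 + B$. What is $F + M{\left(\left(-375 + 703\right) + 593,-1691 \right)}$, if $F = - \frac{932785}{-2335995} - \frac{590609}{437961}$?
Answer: $\frac{82872513767570}{68204980413} \approx 1215.1$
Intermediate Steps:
$F = - \frac{64742414638}{68204980413}$ ($F = \left(-932785\right) \left(- \frac{1}{2335995}\right) - \frac{590609}{437961} = \frac{186557}{467199} - \frac{590609}{437961} = - \frac{64742414638}{68204980413} \approx -0.94923$)
$F + M{\left(\left(-375 + 703\right) + 593,-1691 \right)} = - \frac{64742414638}{68204980413} + \left(295 + \left(\left(-375 + 703\right) + 593\right)\right) = - \frac{64742414638}{68204980413} + \left(295 + \left(328 + 593\right)\right) = - \frac{64742414638}{68204980413} + \left(295 + 921\right) = - \frac{64742414638}{68204980413} + 1216 = \frac{82872513767570}{68204980413}$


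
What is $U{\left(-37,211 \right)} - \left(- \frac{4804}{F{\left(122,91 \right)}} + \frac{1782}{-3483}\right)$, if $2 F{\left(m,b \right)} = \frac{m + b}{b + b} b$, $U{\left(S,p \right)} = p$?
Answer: $\frac{2763523}{9159} \approx 301.73$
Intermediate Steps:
$F{\left(m,b \right)} = \frac{b}{4} + \frac{m}{4}$ ($F{\left(m,b \right)} = \frac{\frac{m + b}{b + b} b}{2} = \frac{\frac{b + m}{2 b} b}{2} = \frac{\frac{b}{2} + \frac{m}{2}}{2} = \frac{b}{4} + \frac{m}{4}$)
$U{\left(-37,211 \right)} - \left(- \frac{4804}{F{\left(122,91 \right)}} + \frac{1782}{-3483}\right) = 211 - \left(- \frac{4804}{\frac{1}{4} \cdot 91 + \frac{1}{4} \cdot 122} + \frac{1782}{-3483}\right) = 211 - \left(- \frac{4804}{\frac{91}{4} + \frac{61}{2}} + 1782 \left(- \frac{1}{3483}\right)\right) = 211 - \left(- \frac{4804}{\frac{213}{4}} - \frac{22}{43}\right) = 211 - \left(\left(-4804\right) \frac{4}{213} - \frac{22}{43}\right) = 211 - \left(- \frac{19216}{213} - \frac{22}{43}\right) = 211 - - \frac{830974}{9159} = 211 + \frac{830974}{9159} = \frac{2763523}{9159}$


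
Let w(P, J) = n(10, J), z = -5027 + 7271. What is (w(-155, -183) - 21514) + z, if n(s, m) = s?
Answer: -19260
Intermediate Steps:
z = 2244
w(P, J) = 10
(w(-155, -183) - 21514) + z = (10 - 21514) + 2244 = -21504 + 2244 = -19260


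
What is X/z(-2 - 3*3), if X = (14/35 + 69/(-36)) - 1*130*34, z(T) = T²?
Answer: -265291/7260 ≈ -36.541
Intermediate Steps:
X = -265291/60 (X = (14*(1/35) + 69*(-1/36)) - 130*34 = (⅖ - 23/12) - 4420 = -91/60 - 4420 = -265291/60 ≈ -4421.5)
X/z(-2 - 3*3) = -265291/(60*(-2 - 3*3)²) = -265291/(60*(-2 - 9)²) = -265291/(60*((-11)²)) = -265291/60/121 = -265291/60*1/121 = -265291/7260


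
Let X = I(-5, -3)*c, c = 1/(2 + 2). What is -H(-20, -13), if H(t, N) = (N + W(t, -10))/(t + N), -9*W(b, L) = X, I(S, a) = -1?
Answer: -467/1188 ≈ -0.39310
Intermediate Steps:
c = ¼ (c = 1/4 = ¼ ≈ 0.25000)
X = -¼ (X = -1*¼ = -¼ ≈ -0.25000)
W(b, L) = 1/36 (W(b, L) = -⅑*(-¼) = 1/36)
H(t, N) = (1/36 + N)/(N + t) (H(t, N) = (N + 1/36)/(t + N) = (1/36 + N)/(N + t))
-H(-20, -13) = -(1/36 - 13)/(-13 - 20) = -(-467)/((-33)*36) = -(-1)*(-467)/(33*36) = -1*467/1188 = -467/1188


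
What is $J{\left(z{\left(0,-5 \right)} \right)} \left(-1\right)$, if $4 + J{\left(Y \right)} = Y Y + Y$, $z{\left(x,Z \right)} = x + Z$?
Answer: $-16$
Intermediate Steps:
$z{\left(x,Z \right)} = Z + x$
$J{\left(Y \right)} = -4 + Y + Y^{2}$ ($J{\left(Y \right)} = -4 + \left(Y Y + Y\right) = -4 + \left(Y^{2} + Y\right) = -4 + \left(Y + Y^{2}\right) = -4 + Y + Y^{2}$)
$J{\left(z{\left(0,-5 \right)} \right)} \left(-1\right) = \left(-4 + \left(-5 + 0\right) + \left(-5 + 0\right)^{2}\right) \left(-1\right) = \left(-4 - 5 + \left(-5\right)^{2}\right) \left(-1\right) = \left(-4 - 5 + 25\right) \left(-1\right) = 16 \left(-1\right) = -16$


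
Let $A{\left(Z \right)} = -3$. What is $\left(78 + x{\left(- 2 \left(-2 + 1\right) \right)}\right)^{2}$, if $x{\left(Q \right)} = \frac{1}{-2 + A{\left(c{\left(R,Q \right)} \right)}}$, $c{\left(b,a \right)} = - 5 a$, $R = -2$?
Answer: $\frac{151321}{25} \approx 6052.8$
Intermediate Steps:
$x{\left(Q \right)} = - \frac{1}{5}$ ($x{\left(Q \right)} = \frac{1}{-2 - 3} = \frac{1}{-5} = - \frac{1}{5}$)
$\left(78 + x{\left(- 2 \left(-2 + 1\right) \right)}\right)^{2} = \left(78 - \frac{1}{5}\right)^{2} = \left(\frac{389}{5}\right)^{2} = \frac{151321}{25}$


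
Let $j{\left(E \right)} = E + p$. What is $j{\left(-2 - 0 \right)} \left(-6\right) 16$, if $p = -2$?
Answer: $384$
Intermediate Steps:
$j{\left(E \right)} = -2 + E$ ($j{\left(E \right)} = E - 2 = -2 + E$)
$j{\left(-2 - 0 \right)} \left(-6\right) 16 = \left(-2 - 2\right) \left(-6\right) 16 = \left(-4\right) \left(-6\right) 16 = 24 \cdot 16 = 384$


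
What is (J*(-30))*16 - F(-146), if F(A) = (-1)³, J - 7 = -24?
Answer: 8161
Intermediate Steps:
J = -17 (J = 7 - 24 = -17)
F(A) = -1
(J*(-30))*16 - F(-146) = -17*(-30)*16 - 1*(-1) = 510*16 + 1 = 8160 + 1 = 8161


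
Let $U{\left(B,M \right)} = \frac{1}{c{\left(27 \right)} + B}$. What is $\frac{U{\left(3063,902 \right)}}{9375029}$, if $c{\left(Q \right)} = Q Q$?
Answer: $\frac{1}{35550109968} \approx 2.8129 \cdot 10^{-11}$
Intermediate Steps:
$c{\left(Q \right)} = Q^{2}$
$U{\left(B,M \right)} = \frac{1}{729 + B}$ ($U{\left(B,M \right)} = \frac{1}{27^{2} + B} = \frac{1}{729 + B}$)
$\frac{U{\left(3063,902 \right)}}{9375029} = \frac{1}{\left(729 + 3063\right) 9375029} = \frac{1}{3792} \cdot \frac{1}{9375029} = \frac{1}{35550109968}$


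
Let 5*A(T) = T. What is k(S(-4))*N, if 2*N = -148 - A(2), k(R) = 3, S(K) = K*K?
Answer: -1113/5 ≈ -222.60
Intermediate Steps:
S(K) = K**2
A(T) = T/5
N = -371/5 (N = (-148 - 2/5)/2 = (1/2)*(-742/5) = -371/5 ≈ -74.200)
k(S(-4))*N = 3*(-371/5) = -1113/5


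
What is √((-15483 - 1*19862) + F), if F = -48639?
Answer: 4*I*√5249 ≈ 289.8*I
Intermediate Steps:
√((-15483 - 1*19862) + F) = √((-15483 - 1*19862) - 48639) = √((-15483 - 19862) - 48639) = √(-35345 - 48639) = √(-83984) = 4*I*√5249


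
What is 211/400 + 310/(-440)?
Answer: -779/4400 ≈ -0.17705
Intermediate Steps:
211/400 + 310/(-440) = 211*(1/400) + 310*(-1/440) = 211/400 - 31/44 = -779/4400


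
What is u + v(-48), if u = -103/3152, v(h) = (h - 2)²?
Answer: 7879897/3152 ≈ 2500.0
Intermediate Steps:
v(h) = (-2 + h)²
u = -103/3152 (u = -103*1/3152 = -103/3152 ≈ -0.032678)
u + v(-48) = -103/3152 + (-2 - 48)² = -103/3152 + (-50)² = -103/3152 + 2500 = 7879897/3152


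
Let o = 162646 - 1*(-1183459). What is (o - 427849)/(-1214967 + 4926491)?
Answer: 229564/927881 ≈ 0.24741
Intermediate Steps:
o = 1346105 (o = 162646 + 1183459 = 1346105)
(o - 427849)/(-1214967 + 4926491) = (1346105 - 427849)/(-1214967 + 4926491) = 918256/3711524 = 918256*(1/3711524) = 229564/927881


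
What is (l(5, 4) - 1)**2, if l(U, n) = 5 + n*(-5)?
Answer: 256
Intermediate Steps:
l(U, n) = 5 - 5*n
(l(5, 4) - 1)**2 = ((5 - 5*4) - 1)**2 = ((5 - 20) - 1)**2 = (-15 - 1)**2 = (-16)**2 = 256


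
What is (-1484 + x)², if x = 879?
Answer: 366025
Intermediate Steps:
(-1484 + x)² = (-1484 + 879)² = (-605)² = 366025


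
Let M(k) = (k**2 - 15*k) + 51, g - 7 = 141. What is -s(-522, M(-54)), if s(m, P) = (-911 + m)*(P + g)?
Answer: 5624525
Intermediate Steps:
g = 148 (g = 7 + 141 = 148)
M(k) = 51 + k**2 - 15*k
s(m, P) = (-911 + m)*(148 + P) (s(m, P) = (-911 + m)*(P + 148) = (-911 + m)*(148 + P))
-s(-522, M(-54)) = -(-134828 - 911*(51 + (-54)**2 - 15*(-54)) + 148*(-522) + (51 + (-54)**2 - 15*(-54))*(-522)) = -(-134828 - 911*(51 + 2916 + 810) - 77256 + (51 + 2916 + 810)*(-522)) = -(-134828 - 911*3777 - 77256 + 3777*(-522)) = -(-134828 - 3440847 - 77256 - 1971594) = -1*(-5624525) = 5624525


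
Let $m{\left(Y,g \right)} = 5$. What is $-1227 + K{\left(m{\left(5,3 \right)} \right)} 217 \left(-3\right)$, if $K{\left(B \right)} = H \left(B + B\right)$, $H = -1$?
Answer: $5283$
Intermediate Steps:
$K{\left(B \right)} = - 2 B$ ($K{\left(B \right)} = - (B + B) = - 2 B$)
$-1227 + K{\left(m{\left(5,3 \right)} \right)} 217 \left(-3\right) = -1227 + \left(-2\right) 5 \cdot 217 \left(-3\right) = -1227 - -6510 = -1227 + 6510 = 5283$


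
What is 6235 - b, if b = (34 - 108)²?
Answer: 759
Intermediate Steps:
b = 5476 (b = (-74)² = 5476)
6235 - b = 6235 - 1*5476 = 6235 - 5476 = 759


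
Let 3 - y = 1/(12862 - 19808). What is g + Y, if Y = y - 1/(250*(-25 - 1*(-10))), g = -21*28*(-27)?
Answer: 103402065799/6511875 ≈ 15879.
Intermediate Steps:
y = 20839/6946 (y = 3 - 1/(12862 - 19808) = 3 - 1/(-6946) = 3 - 1*(-1/6946) = 3 + 1/6946 = 20839/6946 ≈ 3.0001)
g = 15876 (g = -588*(-27) = 15876)
Y = 19538299/6511875 (Y = 20839/6946 - 1/(250*(-25 - 1*(-10))) = 20839/6946 - 1/(250*(-25 + 10)) = 20839/6946 - 1/(250*(-15)) = 20839/6946 - 1/(-3750) = 20839/6946 - 1*(-1/3750) = 20839/6946 + 1/3750 = 19538299/6511875 ≈ 3.0004)
g + Y = 15876 + 19538299/6511875 = 103402065799/6511875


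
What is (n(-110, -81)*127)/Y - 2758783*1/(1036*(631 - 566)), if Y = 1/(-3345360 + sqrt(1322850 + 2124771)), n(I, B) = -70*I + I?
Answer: -217150817518390783/67340 + 2891790*sqrt(383069) ≈ -3.2229e+12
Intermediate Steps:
n(I, B) = -69*I
Y = 1/(-3345360 + 3*sqrt(383069)) (Y = 1/(-3345360 + sqrt(3447621)) = 1/(-3345360 + 3*sqrt(383069)) ≈ -2.9909e-7)
(n(-110, -81)*127)/Y - 2758783*1/(1036*(631 - 566)) = (-69*(-110)*127)/(-1115120/3730476693993 - sqrt(383069)/3730476693993) - 2758783*1/(1036*(631 - 566)) = (7590*127)/(-1115120/3730476693993 - sqrt(383069)/3730476693993) - 2758783/(65*1036) = 963930/(-1115120/3730476693993 - sqrt(383069)/3730476693993) - 2758783/67340 = -2758783/67340 + 963930/(-1115120/3730476693993 - sqrt(383069)/3730476693993)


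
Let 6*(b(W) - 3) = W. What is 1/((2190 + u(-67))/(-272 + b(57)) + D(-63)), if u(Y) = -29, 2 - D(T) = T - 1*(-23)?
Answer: 519/17476 ≈ 0.029698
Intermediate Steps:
b(W) = 3 + W/6
D(T) = -21 - T (D(T) = 2 - (T - 1*(-23)) = 2 - (T + 23) = 2 - (23 + T) = 2 + (-23 - T) = -21 - T)
1/((2190 + u(-67))/(-272 + b(57)) + D(-63)) = 1/((2190 - 29)/(-272 + (3 + (⅙)*57)) + (-21 - 1*(-63))) = 1/(2161/(-272 + (3 + 19/2)) + (-21 + 63)) = 1/(2161/(-272 + 25/2) + 42) = 1/(2161/(-519/2) + 42) = 1/(2161*(-2/519) + 42) = 1/(-4322/519 + 42) = 1/(17476/519) = 519/17476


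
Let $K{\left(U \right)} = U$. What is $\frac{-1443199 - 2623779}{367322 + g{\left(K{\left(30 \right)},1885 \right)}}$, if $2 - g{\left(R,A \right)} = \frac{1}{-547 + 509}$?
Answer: $- \frac{154545164}{13958313} \approx -11.072$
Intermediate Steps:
$g{\left(R,A \right)} = \frac{77}{38}$ ($g{\left(R,A \right)} = 2 - \frac{1}{-547 + 509} = 2 - \frac{1}{-38} = 2 - - \frac{1}{38} = 2 + \frac{1}{38} = \frac{77}{38}$)
$\frac{-1443199 - 2623779}{367322 + g{\left(K{\left(30 \right)},1885 \right)}} = \frac{-1443199 - 2623779}{367322 + \frac{77}{38}} = - \frac{4066978}{\frac{13958313}{38}} = \left(-4066978\right) \frac{38}{13958313} = - \frac{154545164}{13958313}$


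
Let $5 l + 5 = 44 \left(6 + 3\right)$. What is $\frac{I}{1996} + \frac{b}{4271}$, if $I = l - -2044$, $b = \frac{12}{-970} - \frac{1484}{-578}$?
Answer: $\frac{1271158653629}{1194894851140} \approx 1.0638$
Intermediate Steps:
$l = \frac{391}{5}$ ($l = -1 + \frac{44 \left(6 + 3\right)}{5} = -1 + \frac{44 \cdot 9}{5} = -1 + \frac{1}{5} \cdot 396 = -1 + \frac{396}{5} = \frac{391}{5} \approx 78.2$)
$b = \frac{358136}{140165}$ ($b = 12 \left(- \frac{1}{970}\right) - - \frac{742}{289} = - \frac{6}{485} + \frac{742}{289} = \frac{358136}{140165} \approx 2.5551$)
$I = \frac{10611}{5}$ ($I = \frac{391}{5} - -2044 = \frac{391}{5} + 2044 = \frac{10611}{5} \approx 2122.2$)
$\frac{I}{1996} + \frac{b}{4271} = \frac{10611}{5 \cdot 1996} + \frac{358136}{140165 \cdot 4271} = \frac{10611}{5} \cdot \frac{1}{1996} + \frac{358136}{140165} \cdot \frac{1}{4271} = \frac{10611}{9980} + \frac{358136}{598644715} = \frac{1271158653629}{1194894851140}$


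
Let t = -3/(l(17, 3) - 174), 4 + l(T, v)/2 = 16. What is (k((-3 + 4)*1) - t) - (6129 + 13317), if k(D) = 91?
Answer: -967751/50 ≈ -19355.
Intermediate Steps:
l(T, v) = 24 (l(T, v) = -8 + 2*16 = -8 + 32 = 24)
t = 1/50 (t = -3/(24 - 174) = -3/(-150) = -1/150*(-3) = 1/50 ≈ 0.020000)
(k((-3 + 4)*1) - t) - (6129 + 13317) = (91 - 1*1/50) - (6129 + 13317) = (91 - 1/50) - 1*19446 = 4549/50 - 19446 = -967751/50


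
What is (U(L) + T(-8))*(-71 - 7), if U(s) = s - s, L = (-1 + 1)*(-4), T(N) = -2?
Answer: 156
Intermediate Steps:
L = 0 (L = 0*(-4) = 0)
U(s) = 0
(U(L) + T(-8))*(-71 - 7) = (0 - 2)*(-71 - 7) = -2*(-78) = 156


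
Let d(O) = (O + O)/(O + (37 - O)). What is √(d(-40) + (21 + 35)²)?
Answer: 4*√268139/37 ≈ 55.981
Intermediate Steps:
d(O) = 2*O/37 (d(O) = (2*O)/37 = (2*O)*(1/37) = 2*O/37)
√(d(-40) + (21 + 35)²) = √((2/37)*(-40) + (21 + 35)²) = √(-80/37 + 56²) = √(-80/37 + 3136) = √(115952/37) = 4*√268139/37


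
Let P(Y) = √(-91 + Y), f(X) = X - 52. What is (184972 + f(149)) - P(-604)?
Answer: 185069 - I*√695 ≈ 1.8507e+5 - 26.363*I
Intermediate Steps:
f(X) = -52 + X
(184972 + f(149)) - P(-604) = (184972 + (-52 + 149)) - √(-91 - 604) = (184972 + 97) - √(-695) = 185069 - I*√695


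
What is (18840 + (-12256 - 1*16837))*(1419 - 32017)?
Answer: 313721294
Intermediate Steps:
(18840 + (-12256 - 1*16837))*(1419 - 32017) = (18840 + (-12256 - 16837))*(-30598) = (18840 - 29093)*(-30598) = -10253*(-30598) = 313721294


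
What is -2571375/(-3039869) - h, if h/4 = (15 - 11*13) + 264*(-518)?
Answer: 1664391646255/3039869 ≈ 5.4752e+5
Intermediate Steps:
h = -547520 (h = 4*((15 - 11*13) + 264*(-518)) = 4*((15 - 143) - 136752) = 4*(-128 - 136752) = 4*(-136880) = -547520)
-2571375/(-3039869) - h = -2571375/(-3039869) - 1*(-547520) = -2571375*(-1/3039869) + 547520 = 2571375/3039869 + 547520 = 1664391646255/3039869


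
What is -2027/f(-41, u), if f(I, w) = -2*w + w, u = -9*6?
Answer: -2027/54 ≈ -37.537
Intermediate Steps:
u = -54
f(I, w) = -w
-2027/f(-41, u) = -2027/((-1*(-54))) = -2027/54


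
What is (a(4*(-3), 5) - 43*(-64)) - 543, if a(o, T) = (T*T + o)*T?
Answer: 2274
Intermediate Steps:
a(o, T) = T*(o + T²) (a(o, T) = (T² + o)*T = (o + T²)*T = T*(o + T²))
(a(4*(-3), 5) - 43*(-64)) - 543 = (5*(4*(-3) + 5²) - 43*(-64)) - 543 = (5*(-12 + 25) + 2752) - 543 = (5*13 + 2752) - 543 = (65 + 2752) - 543 = 2817 - 543 = 2274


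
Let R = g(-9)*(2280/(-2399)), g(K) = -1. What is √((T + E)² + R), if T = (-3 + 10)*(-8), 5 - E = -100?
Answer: √13823707321/2399 ≈ 49.010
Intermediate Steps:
E = 105 (E = 5 - 1*(-100) = 5 + 100 = 105)
T = -56 (T = 7*(-8) = -56)
R = 2280/2399 (R = -2280/(-2399) = -2280*(-1)/2399 = -1*(-2280/2399) = 2280/2399 ≈ 0.95040)
√((T + E)² + R) = √((-56 + 105)² + 2280/2399) = √(49² + 2280/2399) = √(2401 + 2280/2399) = √(5762279/2399) = √13823707321/2399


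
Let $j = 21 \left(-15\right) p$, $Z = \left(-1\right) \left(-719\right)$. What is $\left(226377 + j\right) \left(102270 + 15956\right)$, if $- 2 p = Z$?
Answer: $40151855007$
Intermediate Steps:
$Z = 719$
$p = - \frac{719}{2}$ ($p = \left(- \frac{1}{2}\right) 719 = - \frac{719}{2} \approx -359.5$)
$j = \frac{226485}{2}$ ($j = 21 \left(-15\right) \left(- \frac{719}{2}\right) = \left(-315\right) \left(- \frac{719}{2}\right) = \frac{226485}{2} \approx 1.1324 \cdot 10^{5}$)
$\left(226377 + j\right) \left(102270 + 15956\right) = \left(226377 + \frac{226485}{2}\right) \left(102270 + 15956\right) = \frac{679239}{2} \cdot 118226 = 40151855007$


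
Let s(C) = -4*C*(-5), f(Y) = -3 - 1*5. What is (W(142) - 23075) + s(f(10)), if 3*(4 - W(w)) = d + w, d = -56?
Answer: -69779/3 ≈ -23260.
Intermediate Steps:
f(Y) = -8 (f(Y) = -3 - 5 = -8)
s(C) = 20*C
W(w) = 68/3 - w/3 (W(w) = 4 - (-56 + w)/3 = 4 + (56/3 - w/3) = 68/3 - w/3)
(W(142) - 23075) + s(f(10)) = ((68/3 - ⅓*142) - 23075) + 20*(-8) = ((68/3 - 142/3) - 23075) - 160 = (-74/3 - 23075) - 160 = -69299/3 - 160 = -69779/3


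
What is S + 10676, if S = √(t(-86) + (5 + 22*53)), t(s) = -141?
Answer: 10676 + √1030 ≈ 10708.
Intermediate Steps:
S = √1030 (S = √(-141 + (5 + 22*53)) = √(-141 + (5 + 1166)) = √(-141 + 1171) = √1030 ≈ 32.094)
S + 10676 = √1030 + 10676 = 10676 + √1030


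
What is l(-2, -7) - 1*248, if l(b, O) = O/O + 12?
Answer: -235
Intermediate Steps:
l(b, O) = 13 (l(b, O) = 1 + 12 = 13)
l(-2, -7) - 1*248 = 13 - 1*248 = 13 - 248 = -235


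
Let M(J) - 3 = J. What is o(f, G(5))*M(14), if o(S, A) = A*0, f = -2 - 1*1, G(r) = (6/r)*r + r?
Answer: 0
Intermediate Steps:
M(J) = 3 + J
G(r) = 6 + r
f = -3 (f = -2 - 1 = -3)
o(S, A) = 0
o(f, G(5))*M(14) = 0*(3 + 14) = 0*17 = 0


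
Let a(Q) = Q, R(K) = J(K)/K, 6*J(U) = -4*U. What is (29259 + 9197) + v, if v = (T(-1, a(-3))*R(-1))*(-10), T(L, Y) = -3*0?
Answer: 38456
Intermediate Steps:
J(U) = -2*U/3 (J(U) = (-4*U)/6 = -2*U/3)
R(K) = -⅔ (R(K) = (-2*K/3)/K = -⅔)
T(L, Y) = 0
v = 0 (v = (0*(-⅔))*(-10) = 0*(-10) = 0)
(29259 + 9197) + v = (29259 + 9197) + 0 = 38456 + 0 = 38456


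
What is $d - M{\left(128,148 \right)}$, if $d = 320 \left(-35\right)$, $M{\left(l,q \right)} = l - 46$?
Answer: $-11282$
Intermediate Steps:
$M{\left(l,q \right)} = -46 + l$
$d = -11200$
$d - M{\left(128,148 \right)} = -11200 - \left(-46 + 128\right) = -11200 - 82 = -11282$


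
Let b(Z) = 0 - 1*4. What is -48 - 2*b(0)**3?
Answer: 80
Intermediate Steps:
b(Z) = -4 (b(Z) = 0 - 4 = -4)
-48 - 2*b(0)**3 = -48 - 2*(-4)**3 = -48 - 2*(-64) = -48 + 128 = 80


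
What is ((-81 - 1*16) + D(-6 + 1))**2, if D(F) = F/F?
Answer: 9216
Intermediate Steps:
D(F) = 1
((-81 - 1*16) + D(-6 + 1))**2 = ((-81 - 1*16) + 1)**2 = ((-81 - 16) + 1)**2 = (-97 + 1)**2 = (-96)**2 = 9216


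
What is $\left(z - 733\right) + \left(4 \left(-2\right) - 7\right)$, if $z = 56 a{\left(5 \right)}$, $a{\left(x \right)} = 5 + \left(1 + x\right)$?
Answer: $-132$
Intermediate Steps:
$a{\left(x \right)} = 6 + x$
$z = 616$ ($z = 56 \left(6 + 5\right) = 56 \cdot 11 = 616$)
$\left(z - 733\right) + \left(4 \left(-2\right) - 7\right) = \left(616 - 733\right) + \left(4 \left(-2\right) - 7\right) = -117 - 15 = -132$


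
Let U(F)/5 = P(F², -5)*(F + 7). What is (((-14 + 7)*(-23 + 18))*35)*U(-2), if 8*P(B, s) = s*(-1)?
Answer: 153125/8 ≈ 19141.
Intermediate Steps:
P(B, s) = -s/8 (P(B, s) = (s*(-1))/8 = (-s)/8 = -s/8)
U(F) = 175/8 + 25*F/8 (U(F) = 5*((-⅛*(-5))*(F + 7)) = 5*(5*(7 + F)/8) = 5*(35/8 + 5*F/8) = 175/8 + 25*F/8)
(((-14 + 7)*(-23 + 18))*35)*U(-2) = (((-14 + 7)*(-23 + 18))*35)*(175/8 + (25/8)*(-2)) = (-7*(-5)*35)*(175/8 - 25/4) = (35*35)*(125/8) = 1225*(125/8) = 153125/8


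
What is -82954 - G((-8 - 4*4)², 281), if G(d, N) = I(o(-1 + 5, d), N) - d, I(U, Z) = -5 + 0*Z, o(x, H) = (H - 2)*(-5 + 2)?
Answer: -82373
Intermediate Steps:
o(x, H) = 6 - 3*H (o(x, H) = (-2 + H)*(-3) = 6 - 3*H)
I(U, Z) = -5 (I(U, Z) = -5 + 0 = -5)
G(d, N) = -5 - d
-82954 - G((-8 - 4*4)², 281) = -82954 - (-5 - (-8 - 4*4)²) = -82954 - (-5 - (-8 - 16)²) = -82954 - (-5 - 1*(-24)²) = -82954 - (-5 - 1*576) = -82954 - (-5 - 576) = -82954 - 1*(-581) = -82954 + 581 = -82373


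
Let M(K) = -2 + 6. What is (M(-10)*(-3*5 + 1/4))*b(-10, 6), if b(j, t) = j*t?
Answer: 3540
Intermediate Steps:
M(K) = 4
(M(-10)*(-3*5 + 1/4))*b(-10, 6) = (4*(-3*5 + 1/4))*(-10*6) = (4*(-15 + ¼))*(-60) = (4*(-59/4))*(-60) = -59*(-60) = 3540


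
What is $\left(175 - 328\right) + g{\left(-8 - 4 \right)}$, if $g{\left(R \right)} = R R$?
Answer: $-9$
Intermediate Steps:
$g{\left(R \right)} = R^{2}$
$\left(175 - 328\right) + g{\left(-8 - 4 \right)} = \left(175 - 328\right) + \left(-8 - 4\right)^{2} = -153 + \left(-8 - 4\right)^{2} = -153 + \left(-12\right)^{2} = -153 + 144 = -9$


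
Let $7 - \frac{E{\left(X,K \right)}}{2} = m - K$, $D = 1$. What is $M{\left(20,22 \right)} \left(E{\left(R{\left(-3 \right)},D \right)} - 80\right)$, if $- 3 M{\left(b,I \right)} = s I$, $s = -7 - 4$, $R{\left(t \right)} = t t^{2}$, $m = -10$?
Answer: $- \frac{10648}{3} \approx -3549.3$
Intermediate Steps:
$R{\left(t \right)} = t^{3}$
$s = -11$ ($s = -7 - 4 = -11$)
$M{\left(b,I \right)} = \frac{11 I}{3}$ ($M{\left(b,I \right)} = - \frac{\left(-11\right) I}{3} = \frac{11 I}{3}$)
$E{\left(X,K \right)} = 34 + 2 K$ ($E{\left(X,K \right)} = 14 - 2 \left(-10 - K\right) = 14 + \left(20 + 2 K\right) = 34 + 2 K$)
$M{\left(20,22 \right)} \left(E{\left(R{\left(-3 \right)},D \right)} - 80\right) = \frac{11}{3} \cdot 22 \left(\left(34 + 2 \cdot 1\right) - 80\right) = \frac{242 \left(\left(34 + 2\right) - 80\right)}{3} = \frac{242 \left(36 - 80\right)}{3} = \frac{242}{3} \left(-44\right) = - \frac{10648}{3}$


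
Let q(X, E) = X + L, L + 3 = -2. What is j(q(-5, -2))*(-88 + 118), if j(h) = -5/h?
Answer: 15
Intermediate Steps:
L = -5 (L = -3 - 2 = -5)
q(X, E) = -5 + X (q(X, E) = X - 5 = -5 + X)
j(q(-5, -2))*(-88 + 118) = (-5/(-5 - 5))*(-88 + 118) = -5/(-10)*30 = -5*(-⅒)*30 = (½)*30 = 15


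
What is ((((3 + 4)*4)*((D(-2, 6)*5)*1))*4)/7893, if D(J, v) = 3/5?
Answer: 112/2631 ≈ 0.042569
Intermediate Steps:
D(J, v) = ⅗ (D(J, v) = 3*(⅕) = ⅗)
((((3 + 4)*4)*((D(-2, 6)*5)*1))*4)/7893 = ((((3 + 4)*4)*(((⅗)*5)*1))*4)/7893 = (((7*4)*(3*1))*4)*(1/7893) = ((28*3)*4)*(1/7893) = (84*4)*(1/7893) = 336*(1/7893) = 112/2631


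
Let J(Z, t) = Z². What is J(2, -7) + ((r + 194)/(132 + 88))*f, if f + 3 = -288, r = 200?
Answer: -56887/110 ≈ -517.15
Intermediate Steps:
f = -291 (f = -3 - 288 = -291)
J(2, -7) + ((r + 194)/(132 + 88))*f = 2² + ((200 + 194)/(132 + 88))*(-291) = 4 + (394/220)*(-291) = 4 + (394*(1/220))*(-291) = 4 + (197/110)*(-291) = 4 - 57327/110 = -56887/110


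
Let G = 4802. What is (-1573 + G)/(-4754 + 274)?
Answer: -3229/4480 ≈ -0.72076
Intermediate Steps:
(-1573 + G)/(-4754 + 274) = (-1573 + 4802)/(-4754 + 274) = 3229/(-4480) = 3229*(-1/4480) = -3229/4480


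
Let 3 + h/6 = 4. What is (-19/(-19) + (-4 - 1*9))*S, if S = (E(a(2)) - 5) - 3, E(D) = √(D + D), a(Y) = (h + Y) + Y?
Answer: 96 - 24*√5 ≈ 42.334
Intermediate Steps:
h = 6 (h = -18 + 6*4 = -18 + 24 = 6)
a(Y) = 6 + 2*Y (a(Y) = (6 + Y) + Y = 6 + 2*Y)
E(D) = √2*√D (E(D) = √(2*D) = √2*√D)
S = -8 + 2*√5 (S = (√2*√(6 + 2*2) - 5) - 3 = (√2*√(6 + 4) - 5) - 3 = (√2*√10 - 5) - 3 = (2*√5 - 5) - 3 = (-5 + 2*√5) - 3 = -8 + 2*√5 ≈ -3.5279)
(-19/(-19) + (-4 - 1*9))*S = (-19/(-19) + (-4 - 1*9))*(-8 + 2*√5) = (-19*(-1/19) + (-4 - 9))*(-8 + 2*√5) = (1 - 13)*(-8 + 2*√5) = -12*(-8 + 2*√5) = 96 - 24*√5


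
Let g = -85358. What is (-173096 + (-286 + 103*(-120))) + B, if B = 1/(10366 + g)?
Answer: -13929164065/74992 ≈ -1.8574e+5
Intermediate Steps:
B = -1/74992 (B = 1/(10366 - 85358) = 1/(-74992) = -1/74992 ≈ -1.3335e-5)
(-173096 + (-286 + 103*(-120))) + B = (-173096 + (-286 + 103*(-120))) - 1/74992 = (-173096 + (-286 - 12360)) - 1/74992 = (-173096 - 12646) - 1/74992 = -185742 - 1/74992 = -13929164065/74992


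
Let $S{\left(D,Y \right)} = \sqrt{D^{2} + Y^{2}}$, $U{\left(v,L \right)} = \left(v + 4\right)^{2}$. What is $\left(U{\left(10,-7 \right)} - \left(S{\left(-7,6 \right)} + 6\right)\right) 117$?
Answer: $22230 - 117 \sqrt{85} \approx 21151.0$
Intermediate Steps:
$U{\left(v,L \right)} = \left(4 + v\right)^{2}$
$\left(U{\left(10,-7 \right)} - \left(S{\left(-7,6 \right)} + 6\right)\right) 117 = \left(\left(4 + 10\right)^{2} - \left(\sqrt{\left(-7\right)^{2} + 6^{2}} + 6\right)\right) 117 = \left(14^{2} - \left(\sqrt{49 + 36} + 6\right)\right) 117 = \left(196 - \left(\sqrt{85} + 6\right)\right) 117 = \left(196 - \left(6 + \sqrt{85}\right)\right) 117 = \left(190 - \sqrt{85}\right) 117 = 22230 - 117 \sqrt{85}$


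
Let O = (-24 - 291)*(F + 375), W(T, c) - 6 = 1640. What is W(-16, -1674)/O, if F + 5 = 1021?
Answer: -1646/438165 ≈ -0.0037566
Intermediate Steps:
W(T, c) = 1646 (W(T, c) = 6 + 1640 = 1646)
F = 1016 (F = -5 + 1021 = 1016)
O = -438165 (O = (-24 - 291)*(1016 + 375) = -315*1391 = -438165)
W(-16, -1674)/O = 1646/(-438165) = 1646*(-1/438165) = -1646/438165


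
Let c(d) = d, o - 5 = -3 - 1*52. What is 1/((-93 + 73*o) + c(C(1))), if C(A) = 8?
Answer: -1/3735 ≈ -0.00026774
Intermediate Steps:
o = -50 (o = 5 + (-3 - 1*52) = 5 + (-3 - 52) = 5 - 55 = -50)
1/((-93 + 73*o) + c(C(1))) = 1/((-93 + 73*(-50)) + 8) = 1/((-93 - 3650) + 8) = 1/(-3743 + 8) = 1/(-3735) = -1/3735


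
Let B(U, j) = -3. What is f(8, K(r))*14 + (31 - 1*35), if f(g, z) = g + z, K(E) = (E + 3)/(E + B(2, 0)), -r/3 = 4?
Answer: 582/5 ≈ 116.40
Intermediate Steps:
r = -12 (r = -3*4 = -12)
K(E) = (3 + E)/(-3 + E) (K(E) = (E + 3)/(E - 3) = (3 + E)/(-3 + E))
f(8, K(r))*14 + (31 - 1*35) = (8 + (3 - 12)/(-3 - 12))*14 + (31 - 1*35) = (8 - 9/(-15))*14 + (31 - 35) = (8 - 1/15*(-9))*14 - 4 = (8 + 3/5)*14 - 4 = (43/5)*14 - 4 = 602/5 - 4 = 582/5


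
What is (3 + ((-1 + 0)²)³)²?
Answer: 16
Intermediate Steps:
(3 + ((-1 + 0)²)³)² = (3 + ((-1)²)³)² = (3 + 1³)² = (3 + 1)² = 4² = 16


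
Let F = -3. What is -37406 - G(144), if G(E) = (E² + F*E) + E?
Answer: -57854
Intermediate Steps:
G(E) = E² - 2*E (G(E) = (E² - 3*E) + E = E² - 2*E)
-37406 - G(144) = -37406 - 144*(-2 + 144) = -37406 - 144*142 = -37406 - 1*20448 = -37406 - 20448 = -57854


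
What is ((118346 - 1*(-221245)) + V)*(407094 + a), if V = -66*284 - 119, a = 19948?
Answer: 136964326576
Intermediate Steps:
V = -18863 (V = -18744 - 119 = -18863)
((118346 - 1*(-221245)) + V)*(407094 + a) = ((118346 - 1*(-221245)) - 18863)*(407094 + 19948) = ((118346 + 221245) - 18863)*427042 = (339591 - 18863)*427042 = 320728*427042 = 136964326576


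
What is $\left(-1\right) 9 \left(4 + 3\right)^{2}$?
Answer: $-441$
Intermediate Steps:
$\left(-1\right) 9 \left(4 + 3\right)^{2} = - 9 \cdot 7^{2} = \left(-9\right) 49 = -441$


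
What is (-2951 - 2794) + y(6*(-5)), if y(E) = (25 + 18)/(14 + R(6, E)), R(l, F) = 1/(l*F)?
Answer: -14463915/2519 ≈ -5741.9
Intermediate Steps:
R(l, F) = 1/(F*l)
y(E) = 43/(14 + 1/(6*E)) (y(E) = (25 + 18)/(14 + 1/(E*6)) = 43/(14 + (⅙)/E) = 43/(14 + 1/(6*E)))
(-2951 - 2794) + y(6*(-5)) = (-2951 - 2794) + 258*(6*(-5))/(1 + 84*(6*(-5))) = -5745 + 258*(-30)/(1 + 84*(-30)) = -5745 + 258*(-30)/(1 - 2520) = -5745 + 258*(-30)/(-2519) = -5745 + 258*(-30)*(-1/2519) = -5745 + 7740/2519 = -14463915/2519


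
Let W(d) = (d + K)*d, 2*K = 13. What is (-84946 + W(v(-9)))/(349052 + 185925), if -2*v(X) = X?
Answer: -169793/1069954 ≈ -0.15869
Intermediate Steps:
K = 13/2 (K = (½)*13 = 13/2 ≈ 6.5000)
v(X) = -X/2
W(d) = d*(13/2 + d) (W(d) = (d + 13/2)*d = (13/2 + d)*d = d*(13/2 + d))
(-84946 + W(v(-9)))/(349052 + 185925) = (-84946 + (-½*(-9))*(13 + 2*(-½*(-9)))/2)/(349052 + 185925) = (-84946 + (½)*(9/2)*(13 + 2*(9/2)))/534977 = (-84946 + (½)*(9/2)*(13 + 9))*(1/534977) = (-84946 + (½)*(9/2)*22)*(1/534977) = (-84946 + 99/2)*(1/534977) = -169793/2*1/534977 = -169793/1069954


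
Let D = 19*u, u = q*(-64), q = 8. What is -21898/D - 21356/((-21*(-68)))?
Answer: -22060103/1736448 ≈ -12.704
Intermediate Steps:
u = -512 (u = 8*(-64) = -512)
D = -9728 (D = 19*(-512) = -9728)
-21898/D - 21356/((-21*(-68))) = -21898/(-9728) - 21356/((-21*(-68))) = -21898*(-1/9728) - 21356/1428 = 10949/4864 - 21356*1/1428 = 10949/4864 - 5339/357 = -22060103/1736448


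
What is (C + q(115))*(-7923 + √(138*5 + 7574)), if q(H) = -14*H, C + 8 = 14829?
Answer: -104670753 + 26422*√2066 ≈ -1.0347e+8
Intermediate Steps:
C = 14821 (C = -8 + 14829 = 14821)
(C + q(115))*(-7923 + √(138*5 + 7574)) = (14821 - 14*115)*(-7923 + √(138*5 + 7574)) = (14821 - 1610)*(-7923 + √(690 + 7574)) = 13211*(-7923 + √8264) = 13211*(-7923 + 2*√2066) = -104670753 + 26422*√2066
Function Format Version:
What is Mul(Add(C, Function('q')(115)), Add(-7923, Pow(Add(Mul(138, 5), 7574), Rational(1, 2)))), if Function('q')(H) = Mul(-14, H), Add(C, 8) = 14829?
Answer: Add(-104670753, Mul(26422, Pow(2066, Rational(1, 2)))) ≈ -1.0347e+8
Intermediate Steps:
C = 14821 (C = Add(-8, 14829) = 14821)
Mul(Add(C, Function('q')(115)), Add(-7923, Pow(Add(Mul(138, 5), 7574), Rational(1, 2)))) = Mul(Add(14821, Mul(-14, 115)), Add(-7923, Pow(Add(Mul(138, 5), 7574), Rational(1, 2)))) = Mul(Add(14821, -1610), Add(-7923, Pow(Add(690, 7574), Rational(1, 2)))) = Mul(13211, Add(-7923, Pow(8264, Rational(1, 2)))) = Mul(13211, Add(-7923, Mul(2, Pow(2066, Rational(1, 2))))) = Add(-104670753, Mul(26422, Pow(2066, Rational(1, 2))))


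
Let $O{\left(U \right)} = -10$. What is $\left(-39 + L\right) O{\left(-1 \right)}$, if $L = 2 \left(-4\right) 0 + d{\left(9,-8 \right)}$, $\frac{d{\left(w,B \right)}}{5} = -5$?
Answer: $640$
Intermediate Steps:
$d{\left(w,B \right)} = -25$ ($d{\left(w,B \right)} = 5 \left(-5\right) = -25$)
$L = -25$ ($L = 2 \left(-4\right) 0 - 25 = \left(-8\right) 0 - 25 = 0 - 25 = -25$)
$\left(-39 + L\right) O{\left(-1 \right)} = \left(-39 - 25\right) \left(-10\right) = \left(-64\right) \left(-10\right) = 640$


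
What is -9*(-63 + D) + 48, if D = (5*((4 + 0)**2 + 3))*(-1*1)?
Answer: 1470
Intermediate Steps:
D = -95 (D = (5*(4**2 + 3))*(-1) = (5*(16 + 3))*(-1) = (5*19)*(-1) = 95*(-1) = -95)
-9*(-63 + D) + 48 = -9*(-63 - 95) + 48 = -9*(-158) + 48 = 1422 + 48 = 1470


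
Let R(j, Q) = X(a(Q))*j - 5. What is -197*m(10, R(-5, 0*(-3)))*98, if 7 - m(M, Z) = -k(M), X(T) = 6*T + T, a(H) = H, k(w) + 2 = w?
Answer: -289590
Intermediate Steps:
k(w) = -2 + w
X(T) = 7*T
R(j, Q) = -5 + 7*Q*j (R(j, Q) = (7*Q)*j - 5 = 7*Q*j - 5 = -5 + 7*Q*j)
m(M, Z) = 5 + M (m(M, Z) = 7 - (-1)*(-2 + M) = 7 - (2 - M) = 7 + (-2 + M) = 5 + M)
-197*m(10, R(-5, 0*(-3)))*98 = -197*(5 + 10)*98 = -197*15*98 = -2955*98 = -289590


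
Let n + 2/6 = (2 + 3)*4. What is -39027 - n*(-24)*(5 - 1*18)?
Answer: -45163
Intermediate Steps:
n = 59/3 (n = -⅓ + (2 + 3)*4 = -⅓ + 5*4 = -⅓ + 20 = 59/3 ≈ 19.667)
-39027 - n*(-24)*(5 - 1*18) = -39027 - (59/3)*(-24)*(5 - 1*18) = -39027 - (-472)*(5 - 18) = -39027 - (-472)*(-13) = -39027 - 1*6136 = -39027 - 6136 = -45163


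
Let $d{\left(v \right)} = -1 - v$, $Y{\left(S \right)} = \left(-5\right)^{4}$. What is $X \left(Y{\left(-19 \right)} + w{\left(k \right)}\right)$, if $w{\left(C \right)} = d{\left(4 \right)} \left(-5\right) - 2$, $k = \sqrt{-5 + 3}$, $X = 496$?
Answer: $321408$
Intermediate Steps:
$k = i \sqrt{2}$ ($k = \sqrt{-2} = i \sqrt{2} \approx 1.4142 i$)
$Y{\left(S \right)} = 625$
$w{\left(C \right)} = 23$ ($w{\left(C \right)} = \left(-1 - 4\right) \left(-5\right) - 2 = \left(-5\right) \left(-5\right) - 2 = 25 - 2 = 23$)
$X \left(Y{\left(-19 \right)} + w{\left(k \right)}\right) = 496 \left(625 + 23\right) = 496 \cdot 648 = 321408$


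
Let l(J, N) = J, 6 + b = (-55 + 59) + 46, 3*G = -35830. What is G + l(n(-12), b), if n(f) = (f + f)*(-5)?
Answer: -35470/3 ≈ -11823.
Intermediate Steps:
G = -35830/3 (G = (1/3)*(-35830) = -35830/3 ≈ -11943.)
n(f) = -10*f (n(f) = (2*f)*(-5) = -10*f)
b = 44 (b = -6 + ((-55 + 59) + 46) = -6 + (4 + 46) = -6 + 50 = 44)
G + l(n(-12), b) = -35830/3 - 10*(-12) = -35830/3 + 120 = -35470/3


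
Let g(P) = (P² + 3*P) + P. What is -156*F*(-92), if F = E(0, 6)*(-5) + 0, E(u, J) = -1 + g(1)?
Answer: -287040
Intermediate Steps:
g(P) = P² + 4*P
E(u, J) = 4 (E(u, J) = -1 + 1*(4 + 1) = -1 + 1*5 = -1 + 5 = 4)
F = -20 (F = 4*(-5) + 0 = -20 + 0 = -20)
-156*F*(-92) = -156*(-20)*(-92) = -13*(-240)*(-92) = 3120*(-92) = -287040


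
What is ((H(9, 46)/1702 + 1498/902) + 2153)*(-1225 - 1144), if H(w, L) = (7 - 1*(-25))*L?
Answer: -85211167464/16687 ≈ -5.1064e+6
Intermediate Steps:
H(w, L) = 32*L (H(w, L) = (7 + 25)*L = 32*L)
((H(9, 46)/1702 + 1498/902) + 2153)*(-1225 - 1144) = (((32*46)/1702 + 1498/902) + 2153)*(-1225 - 1144) = ((1472*(1/1702) + 1498*(1/902)) + 2153)*(-2369) = ((32/37 + 749/451) + 2153)*(-2369) = (42145/16687 + 2153)*(-2369) = (35969256/16687)*(-2369) = -85211167464/16687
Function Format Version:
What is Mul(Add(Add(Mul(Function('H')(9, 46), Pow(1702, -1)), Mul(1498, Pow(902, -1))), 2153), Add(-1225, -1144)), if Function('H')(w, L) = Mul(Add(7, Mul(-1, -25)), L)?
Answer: Rational(-85211167464, 16687) ≈ -5.1064e+6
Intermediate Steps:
Function('H')(w, L) = Mul(32, L) (Function('H')(w, L) = Mul(Add(7, 25), L) = Mul(32, L))
Mul(Add(Add(Mul(Function('H')(9, 46), Pow(1702, -1)), Mul(1498, Pow(902, -1))), 2153), Add(-1225, -1144)) = Mul(Add(Add(Mul(Mul(32, 46), Pow(1702, -1)), Mul(1498, Pow(902, -1))), 2153), Add(-1225, -1144)) = Mul(Add(Add(Mul(1472, Rational(1, 1702)), Mul(1498, Rational(1, 902))), 2153), -2369) = Mul(Add(Add(Rational(32, 37), Rational(749, 451)), 2153), -2369) = Mul(Add(Rational(42145, 16687), 2153), -2369) = Mul(Rational(35969256, 16687), -2369) = Rational(-85211167464, 16687)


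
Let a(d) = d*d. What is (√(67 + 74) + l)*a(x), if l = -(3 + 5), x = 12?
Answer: -1152 + 144*√141 ≈ 557.91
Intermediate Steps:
a(d) = d²
l = -8 (l = -1*8 = -8)
(√(67 + 74) + l)*a(x) = (√(67 + 74) - 8)*12² = (√141 - 8)*144 = (-8 + √141)*144 = -1152 + 144*√141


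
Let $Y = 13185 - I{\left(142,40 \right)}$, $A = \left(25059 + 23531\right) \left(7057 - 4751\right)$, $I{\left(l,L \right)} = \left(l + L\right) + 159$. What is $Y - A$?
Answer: $-112035696$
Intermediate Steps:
$I{\left(l,L \right)} = 159 + L + l$ ($I{\left(l,L \right)} = \left(L + l\right) + 159 = 159 + L + l$)
$A = 112048540$ ($A = 48590 \cdot 2306 = 112048540$)
$Y = 12844$ ($Y = 13185 - \left(159 + 40 + 142\right) = 13185 - 341 = 12844$)
$Y - A = 12844 - 112048540 = -112035696$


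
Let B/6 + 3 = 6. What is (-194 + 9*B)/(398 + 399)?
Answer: -32/797 ≈ -0.040151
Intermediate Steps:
B = 18 (B = -18 + 6*6 = -18 + 36 = 18)
(-194 + 9*B)/(398 + 399) = (-194 + 9*18)/(398 + 399) = (-194 + 162)/797 = -32*1/797 = -32/797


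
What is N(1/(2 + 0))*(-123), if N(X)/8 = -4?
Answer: 3936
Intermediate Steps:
N(X) = -32 (N(X) = 8*(-4) = -32)
N(1/(2 + 0))*(-123) = -32*(-123) = 3936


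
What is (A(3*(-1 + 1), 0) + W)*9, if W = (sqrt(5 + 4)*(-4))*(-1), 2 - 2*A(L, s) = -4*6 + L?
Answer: 225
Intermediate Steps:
A(L, s) = 13 - L/2 (A(L, s) = 1 - (-4*6 + L)/2 = 1 - (-24 + L)/2 = 1 + (12 - L/2) = 13 - L/2)
W = 12 (W = (sqrt(9)*(-4))*(-1) = (3*(-4))*(-1) = -12*(-1) = 12)
(A(3*(-1 + 1), 0) + W)*9 = ((13 - 3*(-1 + 1)/2) + 12)*9 = ((13 - 3*0/2) + 12)*9 = ((13 - 1/2*0) + 12)*9 = ((13 + 0) + 12)*9 = (13 + 12)*9 = 25*9 = 225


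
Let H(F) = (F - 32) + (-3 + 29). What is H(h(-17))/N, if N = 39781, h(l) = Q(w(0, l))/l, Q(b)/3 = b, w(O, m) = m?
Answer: -3/39781 ≈ -7.5413e-5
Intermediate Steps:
Q(b) = 3*b
h(l) = 3 (h(l) = (3*l)/l = 3)
H(F) = -6 + F (H(F) = (-32 + F) + 26 = -6 + F)
H(h(-17))/N = (-6 + 3)/39781 = -3*1/39781 = -3/39781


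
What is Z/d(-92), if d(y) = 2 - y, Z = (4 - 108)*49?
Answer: -2548/47 ≈ -54.213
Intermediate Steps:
Z = -5096 (Z = -104*49 = -5096)
Z/d(-92) = -5096/(2 - 1*(-92)) = -5096/(2 + 92) = -5096/94 = -5096*1/94 = -2548/47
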